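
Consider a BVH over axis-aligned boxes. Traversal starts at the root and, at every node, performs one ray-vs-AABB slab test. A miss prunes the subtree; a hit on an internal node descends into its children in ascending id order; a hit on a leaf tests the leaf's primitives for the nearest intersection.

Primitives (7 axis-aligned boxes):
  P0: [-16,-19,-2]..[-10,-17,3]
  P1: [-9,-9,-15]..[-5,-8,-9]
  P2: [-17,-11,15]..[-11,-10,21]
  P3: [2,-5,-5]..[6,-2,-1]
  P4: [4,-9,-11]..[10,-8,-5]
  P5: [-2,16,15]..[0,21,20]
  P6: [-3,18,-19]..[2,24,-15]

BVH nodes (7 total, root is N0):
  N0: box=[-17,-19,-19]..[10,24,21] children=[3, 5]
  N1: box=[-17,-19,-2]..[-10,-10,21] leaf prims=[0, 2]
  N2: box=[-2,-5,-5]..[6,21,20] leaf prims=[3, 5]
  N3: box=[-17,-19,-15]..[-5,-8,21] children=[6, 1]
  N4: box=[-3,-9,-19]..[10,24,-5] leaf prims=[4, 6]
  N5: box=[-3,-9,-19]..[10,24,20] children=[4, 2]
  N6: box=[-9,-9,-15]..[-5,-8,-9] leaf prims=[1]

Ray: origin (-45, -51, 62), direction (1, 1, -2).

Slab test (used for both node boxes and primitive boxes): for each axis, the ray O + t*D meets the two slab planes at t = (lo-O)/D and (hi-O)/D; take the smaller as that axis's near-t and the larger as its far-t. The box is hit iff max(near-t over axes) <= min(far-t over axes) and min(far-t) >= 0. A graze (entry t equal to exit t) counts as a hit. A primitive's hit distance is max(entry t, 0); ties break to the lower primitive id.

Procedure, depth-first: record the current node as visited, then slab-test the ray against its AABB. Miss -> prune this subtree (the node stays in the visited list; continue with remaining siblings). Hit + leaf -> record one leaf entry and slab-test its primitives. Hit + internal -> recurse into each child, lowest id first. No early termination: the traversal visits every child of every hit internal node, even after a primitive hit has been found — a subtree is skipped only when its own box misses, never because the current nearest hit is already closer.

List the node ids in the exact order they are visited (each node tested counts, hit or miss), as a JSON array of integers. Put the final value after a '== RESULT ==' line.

Traverse from the root:
N0 x:[28,55] y:[32,75] z:[41/2,81/2] -> hit [32,81/2], descend [3, 5]
  N3 x:[28,40] y:[32,43] z:[41/2,77/2] -> hit [32,77/2], descend [1, 6]
    N1 x:[28,35] y:[32,41] z:[41/2,32] -> hit [32,32] leaf, test {P0@t=32, P2(miss)}
    N6 x:[36,40] y:[42,43] z:[71/2,77/2] -> miss, prune
  N5 x:[42,55] y:[42,75] z:[21,81/2] -> miss, prune

Summary -> nodes [0, 3, 1, 6, 5]; box-tests=5; leaf-entries=1; first=P0

== RESULT ==
[0, 3, 1, 6, 5]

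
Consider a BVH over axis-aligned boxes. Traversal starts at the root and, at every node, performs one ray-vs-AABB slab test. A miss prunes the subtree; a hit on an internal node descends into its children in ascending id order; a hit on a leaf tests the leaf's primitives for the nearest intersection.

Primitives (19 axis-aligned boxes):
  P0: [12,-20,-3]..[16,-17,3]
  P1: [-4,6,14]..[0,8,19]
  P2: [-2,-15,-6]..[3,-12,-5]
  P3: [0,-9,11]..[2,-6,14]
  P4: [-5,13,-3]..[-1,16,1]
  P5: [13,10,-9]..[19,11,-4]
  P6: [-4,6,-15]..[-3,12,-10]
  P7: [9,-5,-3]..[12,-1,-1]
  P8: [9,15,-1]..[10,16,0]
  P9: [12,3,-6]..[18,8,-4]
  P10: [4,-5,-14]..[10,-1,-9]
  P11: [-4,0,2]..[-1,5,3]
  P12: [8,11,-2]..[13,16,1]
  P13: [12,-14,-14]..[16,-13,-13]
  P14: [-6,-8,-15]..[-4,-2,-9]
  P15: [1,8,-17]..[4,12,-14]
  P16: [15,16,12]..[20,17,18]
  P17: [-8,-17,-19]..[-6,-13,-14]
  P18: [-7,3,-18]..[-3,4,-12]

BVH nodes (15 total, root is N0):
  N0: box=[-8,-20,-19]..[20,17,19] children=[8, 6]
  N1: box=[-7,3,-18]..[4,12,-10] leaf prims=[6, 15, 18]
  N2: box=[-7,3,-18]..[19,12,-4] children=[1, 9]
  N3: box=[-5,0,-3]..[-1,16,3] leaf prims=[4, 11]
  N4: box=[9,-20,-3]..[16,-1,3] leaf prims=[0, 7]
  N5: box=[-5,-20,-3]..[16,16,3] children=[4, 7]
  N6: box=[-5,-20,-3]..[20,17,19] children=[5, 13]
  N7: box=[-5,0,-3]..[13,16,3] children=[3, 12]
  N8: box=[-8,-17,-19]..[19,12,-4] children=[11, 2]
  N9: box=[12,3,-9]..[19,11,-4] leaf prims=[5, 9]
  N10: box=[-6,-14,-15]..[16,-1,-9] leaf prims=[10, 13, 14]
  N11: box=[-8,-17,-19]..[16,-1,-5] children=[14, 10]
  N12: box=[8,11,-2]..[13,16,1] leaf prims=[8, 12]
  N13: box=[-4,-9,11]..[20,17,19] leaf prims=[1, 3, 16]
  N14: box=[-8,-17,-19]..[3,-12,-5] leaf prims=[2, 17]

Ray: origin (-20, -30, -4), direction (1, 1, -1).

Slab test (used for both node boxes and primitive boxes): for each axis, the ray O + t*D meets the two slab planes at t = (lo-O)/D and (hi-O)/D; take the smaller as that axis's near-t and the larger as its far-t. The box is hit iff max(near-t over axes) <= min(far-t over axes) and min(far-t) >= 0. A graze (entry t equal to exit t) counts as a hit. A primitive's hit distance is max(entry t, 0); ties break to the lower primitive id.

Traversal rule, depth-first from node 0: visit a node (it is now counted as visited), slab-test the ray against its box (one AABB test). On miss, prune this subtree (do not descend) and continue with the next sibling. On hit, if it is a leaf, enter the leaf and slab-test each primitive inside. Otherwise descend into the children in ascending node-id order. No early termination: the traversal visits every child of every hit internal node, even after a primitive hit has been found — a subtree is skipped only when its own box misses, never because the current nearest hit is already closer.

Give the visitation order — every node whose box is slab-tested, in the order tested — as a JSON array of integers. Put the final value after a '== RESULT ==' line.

Walk:
N0 x:[12,40] y:[10,47] z:[-23,15] -> hit [12,15], descend [6, 8]
  N6 x:[15,40] y:[10,47] z:[-23,-1] -> miss, prune
  N8 x:[12,39] y:[13,42] z:[0,15] -> hit [13,15], descend [2, 11]
    N2 x:[13,39] y:[33,42] z:[0,14] -> miss, prune
    N11 x:[12,36] y:[13,29] z:[1,15] -> hit [13,15], descend [10, 14]
      N10 x:[14,36] y:[16,29] z:[5,11] -> miss, prune
      N14 x:[12,23] y:[13,18] z:[1,15] -> hit [13,15] leaf, test {P2(miss), P17@t=13}

order=[0, 6, 8, 2, 11, 10, 14]  |boxes|=7  |leaves|=1  hit=P17

== RESULT ==
[0, 6, 8, 2, 11, 10, 14]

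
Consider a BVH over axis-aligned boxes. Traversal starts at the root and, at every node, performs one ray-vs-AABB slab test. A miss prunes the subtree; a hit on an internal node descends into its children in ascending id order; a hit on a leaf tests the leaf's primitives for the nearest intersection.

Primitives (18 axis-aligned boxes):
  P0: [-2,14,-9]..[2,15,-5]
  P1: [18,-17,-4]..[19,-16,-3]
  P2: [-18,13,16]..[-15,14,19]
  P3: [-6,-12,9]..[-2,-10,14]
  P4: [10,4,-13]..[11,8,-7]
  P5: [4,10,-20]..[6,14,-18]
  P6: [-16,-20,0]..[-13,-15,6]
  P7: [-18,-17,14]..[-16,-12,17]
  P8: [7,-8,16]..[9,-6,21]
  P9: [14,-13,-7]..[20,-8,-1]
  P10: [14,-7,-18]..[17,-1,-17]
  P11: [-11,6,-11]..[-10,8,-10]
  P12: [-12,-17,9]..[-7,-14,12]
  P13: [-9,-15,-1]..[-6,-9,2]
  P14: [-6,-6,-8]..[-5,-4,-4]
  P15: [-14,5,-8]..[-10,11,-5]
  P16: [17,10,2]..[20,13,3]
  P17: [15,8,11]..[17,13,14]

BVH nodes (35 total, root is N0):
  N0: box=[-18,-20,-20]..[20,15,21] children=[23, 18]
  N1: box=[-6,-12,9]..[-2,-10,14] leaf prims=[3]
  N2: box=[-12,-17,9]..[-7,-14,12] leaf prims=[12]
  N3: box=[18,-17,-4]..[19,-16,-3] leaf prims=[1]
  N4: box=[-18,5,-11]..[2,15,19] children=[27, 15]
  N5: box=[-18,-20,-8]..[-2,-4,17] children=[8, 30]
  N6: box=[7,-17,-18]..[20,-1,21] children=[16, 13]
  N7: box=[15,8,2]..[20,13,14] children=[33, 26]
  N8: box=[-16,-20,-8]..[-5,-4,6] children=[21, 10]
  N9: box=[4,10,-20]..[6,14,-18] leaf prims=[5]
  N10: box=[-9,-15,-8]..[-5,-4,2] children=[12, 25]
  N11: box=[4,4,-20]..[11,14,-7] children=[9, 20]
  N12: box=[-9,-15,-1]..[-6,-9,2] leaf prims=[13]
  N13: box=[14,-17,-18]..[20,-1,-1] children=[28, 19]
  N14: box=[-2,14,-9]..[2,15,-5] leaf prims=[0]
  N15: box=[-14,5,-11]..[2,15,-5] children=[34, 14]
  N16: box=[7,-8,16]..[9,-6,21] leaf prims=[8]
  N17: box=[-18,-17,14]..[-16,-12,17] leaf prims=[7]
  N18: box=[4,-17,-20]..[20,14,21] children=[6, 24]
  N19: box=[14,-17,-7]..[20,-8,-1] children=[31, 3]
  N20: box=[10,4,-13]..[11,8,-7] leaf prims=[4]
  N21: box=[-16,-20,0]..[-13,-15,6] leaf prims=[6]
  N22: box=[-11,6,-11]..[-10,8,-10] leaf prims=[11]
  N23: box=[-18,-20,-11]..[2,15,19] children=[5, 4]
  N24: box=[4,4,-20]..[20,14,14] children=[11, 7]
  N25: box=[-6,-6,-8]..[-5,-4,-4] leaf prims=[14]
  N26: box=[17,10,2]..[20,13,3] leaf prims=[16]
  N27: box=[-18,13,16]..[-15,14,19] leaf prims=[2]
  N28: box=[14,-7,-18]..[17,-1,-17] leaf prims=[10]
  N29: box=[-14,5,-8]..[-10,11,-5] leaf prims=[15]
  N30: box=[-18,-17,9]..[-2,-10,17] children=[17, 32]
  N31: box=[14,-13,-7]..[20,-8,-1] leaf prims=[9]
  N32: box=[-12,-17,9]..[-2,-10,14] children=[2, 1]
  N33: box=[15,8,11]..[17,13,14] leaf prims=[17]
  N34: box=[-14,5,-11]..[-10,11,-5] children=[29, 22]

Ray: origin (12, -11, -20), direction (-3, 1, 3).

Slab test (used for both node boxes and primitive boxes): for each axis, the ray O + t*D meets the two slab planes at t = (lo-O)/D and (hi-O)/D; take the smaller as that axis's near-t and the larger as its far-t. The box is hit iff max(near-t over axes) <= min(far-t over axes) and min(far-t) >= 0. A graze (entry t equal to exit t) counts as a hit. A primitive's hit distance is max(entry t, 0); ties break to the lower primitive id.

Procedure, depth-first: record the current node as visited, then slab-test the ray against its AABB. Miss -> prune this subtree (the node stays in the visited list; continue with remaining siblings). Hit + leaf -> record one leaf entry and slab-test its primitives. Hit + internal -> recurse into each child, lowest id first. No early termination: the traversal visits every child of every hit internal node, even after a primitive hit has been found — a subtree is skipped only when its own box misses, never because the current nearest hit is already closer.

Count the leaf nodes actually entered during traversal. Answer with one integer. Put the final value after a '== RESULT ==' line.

Trace the traversal:
N0 x:[-8/3,10] y:[-9,26] z:[0,41/3] -> hit [0,10], descend [18, 23]
  N18 x:[-8/3,8/3] y:[-6,25] z:[0,41/3] -> hit [0,8/3], descend [6, 24]
    N6 x:[-8/3,5/3] y:[-6,10] z:[2/3,41/3] -> hit [2/3,5/3], descend [13, 16]
      N13 x:[-8/3,-2/3] y:[-6,10] z:[2/3,19/3] -> miss, prune
      N16 x:[1,5/3] y:[3,5] z:[12,41/3] -> miss, prune
    N24 x:[-8/3,8/3] y:[15,25] z:[0,34/3] -> miss, prune
  N23 x:[10/3,10] y:[-9,26] z:[3,13] -> hit [10/3,10], descend [4, 5]
    N4 x:[10/3,10] y:[16,26] z:[3,13] -> miss, prune
    N5 x:[14/3,10] y:[-9,7] z:[4,37/3] -> hit [14/3,7], descend [8, 30]
      N8 x:[17/3,28/3] y:[-9,7] z:[4,26/3] -> hit [17/3,7], descend [10, 21]
        N10 x:[17/3,7] y:[-4,7] z:[4,22/3] -> hit [17/3,7], descend [12, 25]
          N12 x:[6,7] y:[-4,2] z:[19/3,22/3] -> miss, prune
          N25 x:[17/3,6] y:[5,7] z:[4,16/3] -> miss, prune
        N21 x:[25/3,28/3] y:[-9,-4] z:[20/3,26/3] -> miss, prune
      N30 x:[14/3,10] y:[-6,1] z:[29/3,37/3] -> miss, prune

15 AABB tests over nodes [0, 18, 6, 13, 16, 24, 23, 4, 5, 8, 10, 12, 25, 21, 30]; 0 leaves entered; closest miss.

== RESULT ==
0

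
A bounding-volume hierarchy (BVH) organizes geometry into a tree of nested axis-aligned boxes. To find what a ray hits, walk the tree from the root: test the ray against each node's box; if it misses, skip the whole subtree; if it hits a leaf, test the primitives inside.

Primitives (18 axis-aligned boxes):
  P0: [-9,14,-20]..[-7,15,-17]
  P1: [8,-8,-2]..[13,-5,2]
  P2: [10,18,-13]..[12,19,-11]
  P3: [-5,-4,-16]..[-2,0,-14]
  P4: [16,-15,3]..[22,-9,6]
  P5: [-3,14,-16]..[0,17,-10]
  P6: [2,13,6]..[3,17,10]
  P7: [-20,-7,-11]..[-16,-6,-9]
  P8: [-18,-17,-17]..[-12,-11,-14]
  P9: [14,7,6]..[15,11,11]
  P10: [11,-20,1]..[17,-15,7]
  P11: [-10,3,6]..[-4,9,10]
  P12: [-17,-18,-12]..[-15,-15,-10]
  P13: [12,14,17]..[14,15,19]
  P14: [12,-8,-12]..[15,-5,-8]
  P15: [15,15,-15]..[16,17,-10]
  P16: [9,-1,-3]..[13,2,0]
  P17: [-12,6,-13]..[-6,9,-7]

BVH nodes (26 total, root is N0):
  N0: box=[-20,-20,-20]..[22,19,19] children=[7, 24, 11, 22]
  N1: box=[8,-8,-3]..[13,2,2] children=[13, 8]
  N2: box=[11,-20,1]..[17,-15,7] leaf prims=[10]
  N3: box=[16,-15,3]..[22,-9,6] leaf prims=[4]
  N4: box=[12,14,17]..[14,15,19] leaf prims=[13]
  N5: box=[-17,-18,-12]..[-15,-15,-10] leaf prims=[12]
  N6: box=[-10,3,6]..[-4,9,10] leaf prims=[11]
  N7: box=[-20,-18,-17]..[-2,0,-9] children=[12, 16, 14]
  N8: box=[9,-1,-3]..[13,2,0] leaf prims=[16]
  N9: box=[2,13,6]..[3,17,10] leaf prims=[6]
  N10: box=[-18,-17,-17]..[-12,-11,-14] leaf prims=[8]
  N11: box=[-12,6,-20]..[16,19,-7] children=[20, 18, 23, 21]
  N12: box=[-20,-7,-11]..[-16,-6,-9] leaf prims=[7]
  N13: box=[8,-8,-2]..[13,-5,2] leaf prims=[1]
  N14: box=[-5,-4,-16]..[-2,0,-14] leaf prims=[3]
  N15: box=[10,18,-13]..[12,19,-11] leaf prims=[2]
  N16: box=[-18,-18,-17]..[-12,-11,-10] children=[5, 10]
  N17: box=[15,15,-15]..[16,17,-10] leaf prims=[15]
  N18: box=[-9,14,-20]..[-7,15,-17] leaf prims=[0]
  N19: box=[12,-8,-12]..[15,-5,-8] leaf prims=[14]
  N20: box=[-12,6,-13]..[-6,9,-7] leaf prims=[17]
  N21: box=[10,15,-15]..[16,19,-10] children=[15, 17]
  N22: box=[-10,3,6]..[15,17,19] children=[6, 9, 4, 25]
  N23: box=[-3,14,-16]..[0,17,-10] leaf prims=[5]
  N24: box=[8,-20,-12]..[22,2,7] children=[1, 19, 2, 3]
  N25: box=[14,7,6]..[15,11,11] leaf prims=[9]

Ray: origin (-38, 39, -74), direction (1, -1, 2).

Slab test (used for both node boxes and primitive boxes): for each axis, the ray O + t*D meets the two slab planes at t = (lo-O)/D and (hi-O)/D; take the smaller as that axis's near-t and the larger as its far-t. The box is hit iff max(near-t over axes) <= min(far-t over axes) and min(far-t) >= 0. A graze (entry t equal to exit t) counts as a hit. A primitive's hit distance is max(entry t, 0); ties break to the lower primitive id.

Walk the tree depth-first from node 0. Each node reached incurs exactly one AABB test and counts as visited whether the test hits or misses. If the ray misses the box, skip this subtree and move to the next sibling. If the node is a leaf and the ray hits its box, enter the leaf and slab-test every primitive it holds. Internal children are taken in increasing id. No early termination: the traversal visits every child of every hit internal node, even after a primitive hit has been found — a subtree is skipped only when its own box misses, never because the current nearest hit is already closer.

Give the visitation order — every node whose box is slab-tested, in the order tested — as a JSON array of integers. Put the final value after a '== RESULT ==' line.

Trace the traversal:
N0 x:[18,60] y:[20,59] z:[27,93/2] -> hit [27,93/2], descend [7, 11, 22, 24]
  N7 x:[18,36] y:[39,57] z:[57/2,65/2] -> miss, prune
  N11 x:[26,54] y:[20,33] z:[27,67/2] -> hit [27,33], descend [18, 20, 21, 23]
    N18 x:[29,31] y:[24,25] z:[27,57/2] -> miss, prune
    N20 x:[26,32] y:[30,33] z:[61/2,67/2] -> hit [61/2,32] leaf, test {P17@t=61/2}
    N21 x:[48,54] y:[20,24] z:[59/2,32] -> miss, prune
    N23 x:[35,38] y:[22,25] z:[29,32] -> miss, prune
  N22 x:[28,53] y:[22,36] z:[40,93/2] -> miss, prune
  N24 x:[46,60] y:[37,59] z:[31,81/2] -> miss, prune

order=[0, 7, 11, 18, 20, 21, 23, 22, 24]  |boxes|=9  |leaves|=1  hit=P17

== RESULT ==
[0, 7, 11, 18, 20, 21, 23, 22, 24]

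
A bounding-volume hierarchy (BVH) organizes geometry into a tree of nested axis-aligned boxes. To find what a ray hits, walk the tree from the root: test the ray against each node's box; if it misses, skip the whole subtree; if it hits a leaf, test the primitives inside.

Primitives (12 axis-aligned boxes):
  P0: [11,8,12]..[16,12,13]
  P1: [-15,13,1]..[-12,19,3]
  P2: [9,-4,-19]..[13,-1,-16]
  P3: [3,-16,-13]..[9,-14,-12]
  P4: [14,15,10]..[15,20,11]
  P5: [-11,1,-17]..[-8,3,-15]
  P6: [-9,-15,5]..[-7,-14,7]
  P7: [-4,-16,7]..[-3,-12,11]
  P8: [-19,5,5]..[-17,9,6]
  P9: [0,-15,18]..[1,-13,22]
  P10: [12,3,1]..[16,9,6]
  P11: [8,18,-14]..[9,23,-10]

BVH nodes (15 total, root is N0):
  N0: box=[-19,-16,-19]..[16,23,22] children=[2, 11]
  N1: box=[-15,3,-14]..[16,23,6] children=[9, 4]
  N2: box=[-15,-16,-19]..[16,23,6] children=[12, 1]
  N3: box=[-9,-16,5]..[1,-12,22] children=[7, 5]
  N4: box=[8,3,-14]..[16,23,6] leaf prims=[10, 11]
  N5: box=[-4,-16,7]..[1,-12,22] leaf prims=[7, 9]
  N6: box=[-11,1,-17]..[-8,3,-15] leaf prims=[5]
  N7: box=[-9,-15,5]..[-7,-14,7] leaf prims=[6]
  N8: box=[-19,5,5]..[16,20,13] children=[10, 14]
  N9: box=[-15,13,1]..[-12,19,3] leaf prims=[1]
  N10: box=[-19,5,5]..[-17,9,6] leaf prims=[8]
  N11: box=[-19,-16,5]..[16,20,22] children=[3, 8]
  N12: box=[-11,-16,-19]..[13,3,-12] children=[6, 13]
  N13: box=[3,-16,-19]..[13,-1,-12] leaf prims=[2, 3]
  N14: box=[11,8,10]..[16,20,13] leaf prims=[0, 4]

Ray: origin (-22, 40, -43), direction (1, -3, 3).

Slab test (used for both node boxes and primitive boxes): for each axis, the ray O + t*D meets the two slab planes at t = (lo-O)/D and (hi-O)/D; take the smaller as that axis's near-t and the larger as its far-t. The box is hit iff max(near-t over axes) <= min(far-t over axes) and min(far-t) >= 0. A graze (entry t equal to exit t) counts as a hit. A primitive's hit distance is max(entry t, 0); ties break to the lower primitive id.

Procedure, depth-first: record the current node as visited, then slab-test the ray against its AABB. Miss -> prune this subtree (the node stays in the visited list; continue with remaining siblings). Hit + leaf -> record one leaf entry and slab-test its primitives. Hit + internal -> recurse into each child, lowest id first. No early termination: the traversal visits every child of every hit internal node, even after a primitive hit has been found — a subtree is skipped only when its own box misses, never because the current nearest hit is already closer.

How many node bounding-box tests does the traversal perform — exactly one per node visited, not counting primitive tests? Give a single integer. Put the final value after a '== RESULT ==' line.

Walk:
N0 x:[3,38] y:[17/3,56/3] z:[8,65/3] -> hit [8,56/3], descend [2, 11]
  N2 x:[7,38] y:[17/3,56/3] z:[8,49/3] -> hit [8,49/3], descend [1, 12]
    N1 x:[7,38] y:[17/3,37/3] z:[29/3,49/3] -> hit [29/3,37/3], descend [4, 9]
      N4 x:[30,38] y:[17/3,37/3] z:[29/3,49/3] -> miss, prune
      N9 x:[7,10] y:[7,9] z:[44/3,46/3] -> miss, prune
    N12 x:[11,35] y:[37/3,56/3] z:[8,31/3] -> miss, prune
  N11 x:[3,38] y:[20/3,56/3] z:[16,65/3] -> hit [16,56/3], descend [3, 8]
    N3 x:[13,23] y:[52/3,56/3] z:[16,65/3] -> hit [52/3,56/3], descend [5, 7]
      N5 x:[18,23] y:[52/3,56/3] z:[50/3,65/3] -> hit [18,56/3] leaf, test {P7@t=18, P9(miss)}
      N7 x:[13,15] y:[18,55/3] z:[16,50/3] -> miss, prune
    N8 x:[3,38] y:[20/3,35/3] z:[16,56/3] -> miss, prune

Visited [0, 2, 1, 4, 9, 12, 11, 3, 5, 7, 8]. Tests: 11 box, 1 leaf. Nearest: P7.

== RESULT ==
11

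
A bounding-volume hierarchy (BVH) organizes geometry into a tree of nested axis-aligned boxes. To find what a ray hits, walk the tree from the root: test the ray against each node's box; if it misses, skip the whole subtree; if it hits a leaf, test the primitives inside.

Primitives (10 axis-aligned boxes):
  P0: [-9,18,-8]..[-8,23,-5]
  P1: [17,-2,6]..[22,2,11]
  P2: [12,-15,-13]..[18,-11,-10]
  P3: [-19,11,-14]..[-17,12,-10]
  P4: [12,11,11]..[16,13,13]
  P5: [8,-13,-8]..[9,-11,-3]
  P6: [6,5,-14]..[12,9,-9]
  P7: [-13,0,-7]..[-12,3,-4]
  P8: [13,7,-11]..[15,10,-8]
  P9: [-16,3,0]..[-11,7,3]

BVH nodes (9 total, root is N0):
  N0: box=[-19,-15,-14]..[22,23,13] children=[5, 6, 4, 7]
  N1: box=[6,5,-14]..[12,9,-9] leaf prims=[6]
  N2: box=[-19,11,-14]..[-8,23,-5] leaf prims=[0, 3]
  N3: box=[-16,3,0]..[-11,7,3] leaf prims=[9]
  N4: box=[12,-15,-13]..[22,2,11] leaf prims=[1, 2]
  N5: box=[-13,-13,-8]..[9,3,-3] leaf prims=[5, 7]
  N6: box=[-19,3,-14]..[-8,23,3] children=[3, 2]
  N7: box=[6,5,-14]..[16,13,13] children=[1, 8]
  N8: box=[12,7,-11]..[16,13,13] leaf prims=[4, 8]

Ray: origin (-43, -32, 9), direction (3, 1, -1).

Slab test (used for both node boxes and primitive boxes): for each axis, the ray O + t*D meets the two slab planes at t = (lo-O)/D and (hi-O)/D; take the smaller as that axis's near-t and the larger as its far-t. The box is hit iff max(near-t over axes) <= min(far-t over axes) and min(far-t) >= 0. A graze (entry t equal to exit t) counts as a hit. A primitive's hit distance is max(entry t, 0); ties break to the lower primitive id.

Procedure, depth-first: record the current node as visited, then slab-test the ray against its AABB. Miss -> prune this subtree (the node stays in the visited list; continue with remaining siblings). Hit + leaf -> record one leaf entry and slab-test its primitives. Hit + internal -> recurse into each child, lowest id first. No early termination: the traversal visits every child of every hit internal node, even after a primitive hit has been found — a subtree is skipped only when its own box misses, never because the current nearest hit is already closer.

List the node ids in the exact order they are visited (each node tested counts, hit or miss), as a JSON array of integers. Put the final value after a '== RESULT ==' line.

Traverse from the root:
N0 x:[8,65/3] y:[17,55] z:[-4,23] -> hit [17,65/3], descend [4, 5, 6, 7]
  N4 x:[55/3,65/3] y:[17,34] z:[-2,22] -> hit [55/3,65/3] leaf, test {P1(miss), P2@t=19}
  N5 x:[10,52/3] y:[19,35] z:[12,17] -> miss, prune
  N6 x:[8,35/3] y:[35,55] z:[6,23] -> miss, prune
  N7 x:[49/3,59/3] y:[37,45] z:[-4,23] -> miss, prune

Visited [0, 4, 5, 6, 7]. Tests: 5 box, 1 leaf. Nearest: P2.

== RESULT ==
[0, 4, 5, 6, 7]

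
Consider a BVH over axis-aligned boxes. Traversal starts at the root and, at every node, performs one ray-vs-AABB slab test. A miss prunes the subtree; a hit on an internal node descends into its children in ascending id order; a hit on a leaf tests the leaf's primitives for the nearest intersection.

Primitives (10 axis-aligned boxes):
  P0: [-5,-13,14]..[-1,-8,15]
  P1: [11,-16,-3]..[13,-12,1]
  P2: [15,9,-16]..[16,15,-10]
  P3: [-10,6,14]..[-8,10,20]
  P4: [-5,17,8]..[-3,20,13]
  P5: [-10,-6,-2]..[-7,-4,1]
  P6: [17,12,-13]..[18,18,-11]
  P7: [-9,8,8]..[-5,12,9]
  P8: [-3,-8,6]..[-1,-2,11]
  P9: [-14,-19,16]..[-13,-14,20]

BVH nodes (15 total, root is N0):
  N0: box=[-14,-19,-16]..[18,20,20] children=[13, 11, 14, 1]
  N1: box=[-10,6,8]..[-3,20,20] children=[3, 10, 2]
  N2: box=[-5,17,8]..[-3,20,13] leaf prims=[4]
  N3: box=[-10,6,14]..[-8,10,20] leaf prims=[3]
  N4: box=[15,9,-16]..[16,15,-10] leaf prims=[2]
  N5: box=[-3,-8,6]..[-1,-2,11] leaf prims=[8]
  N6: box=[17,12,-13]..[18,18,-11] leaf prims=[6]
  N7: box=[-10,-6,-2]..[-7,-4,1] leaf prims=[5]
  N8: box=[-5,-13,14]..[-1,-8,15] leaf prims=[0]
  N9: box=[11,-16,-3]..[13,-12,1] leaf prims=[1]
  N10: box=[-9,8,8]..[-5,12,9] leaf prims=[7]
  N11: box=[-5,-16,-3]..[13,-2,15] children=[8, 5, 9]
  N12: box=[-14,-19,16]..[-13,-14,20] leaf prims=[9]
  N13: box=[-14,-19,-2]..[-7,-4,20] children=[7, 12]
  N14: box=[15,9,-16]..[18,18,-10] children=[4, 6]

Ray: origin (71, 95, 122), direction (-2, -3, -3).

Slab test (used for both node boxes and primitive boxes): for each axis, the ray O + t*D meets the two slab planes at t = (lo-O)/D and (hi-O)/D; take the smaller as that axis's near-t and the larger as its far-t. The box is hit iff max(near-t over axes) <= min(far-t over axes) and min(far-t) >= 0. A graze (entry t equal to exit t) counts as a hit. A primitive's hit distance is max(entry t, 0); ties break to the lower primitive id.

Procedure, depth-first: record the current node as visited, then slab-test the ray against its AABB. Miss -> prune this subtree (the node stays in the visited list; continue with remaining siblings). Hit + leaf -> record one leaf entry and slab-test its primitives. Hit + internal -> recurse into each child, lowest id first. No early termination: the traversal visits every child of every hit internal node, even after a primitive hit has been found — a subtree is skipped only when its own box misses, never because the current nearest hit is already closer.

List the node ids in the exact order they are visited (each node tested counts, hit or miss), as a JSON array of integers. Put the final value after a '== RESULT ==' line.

Walk:
N0 x:[53/2,85/2] y:[25,38] z:[34,46] -> hit [34,38], descend [1, 11, 13, 14]
  N1 x:[37,81/2] y:[25,89/3] z:[34,38] -> miss, prune
  N11 x:[29,38] y:[97/3,37] z:[107/3,125/3] -> hit [107/3,37], descend [5, 8, 9]
    N5 x:[36,37] y:[97/3,103/3] z:[37,116/3] -> miss, prune
    N8 x:[36,38] y:[103/3,36] z:[107/3,36] -> hit [36,36] leaf, test {P0@t=36}
    N9 x:[29,30] y:[107/3,37] z:[121/3,125/3] -> miss, prune
  N13 x:[39,85/2] y:[33,38] z:[34,124/3] -> miss, prune
  N14 x:[53/2,28] y:[77/3,86/3] z:[44,46] -> miss, prune

Visited [0, 1, 11, 5, 8, 9, 13, 14]. Tests: 8 box, 1 leaf. Nearest: P0.

== RESULT ==
[0, 1, 11, 5, 8, 9, 13, 14]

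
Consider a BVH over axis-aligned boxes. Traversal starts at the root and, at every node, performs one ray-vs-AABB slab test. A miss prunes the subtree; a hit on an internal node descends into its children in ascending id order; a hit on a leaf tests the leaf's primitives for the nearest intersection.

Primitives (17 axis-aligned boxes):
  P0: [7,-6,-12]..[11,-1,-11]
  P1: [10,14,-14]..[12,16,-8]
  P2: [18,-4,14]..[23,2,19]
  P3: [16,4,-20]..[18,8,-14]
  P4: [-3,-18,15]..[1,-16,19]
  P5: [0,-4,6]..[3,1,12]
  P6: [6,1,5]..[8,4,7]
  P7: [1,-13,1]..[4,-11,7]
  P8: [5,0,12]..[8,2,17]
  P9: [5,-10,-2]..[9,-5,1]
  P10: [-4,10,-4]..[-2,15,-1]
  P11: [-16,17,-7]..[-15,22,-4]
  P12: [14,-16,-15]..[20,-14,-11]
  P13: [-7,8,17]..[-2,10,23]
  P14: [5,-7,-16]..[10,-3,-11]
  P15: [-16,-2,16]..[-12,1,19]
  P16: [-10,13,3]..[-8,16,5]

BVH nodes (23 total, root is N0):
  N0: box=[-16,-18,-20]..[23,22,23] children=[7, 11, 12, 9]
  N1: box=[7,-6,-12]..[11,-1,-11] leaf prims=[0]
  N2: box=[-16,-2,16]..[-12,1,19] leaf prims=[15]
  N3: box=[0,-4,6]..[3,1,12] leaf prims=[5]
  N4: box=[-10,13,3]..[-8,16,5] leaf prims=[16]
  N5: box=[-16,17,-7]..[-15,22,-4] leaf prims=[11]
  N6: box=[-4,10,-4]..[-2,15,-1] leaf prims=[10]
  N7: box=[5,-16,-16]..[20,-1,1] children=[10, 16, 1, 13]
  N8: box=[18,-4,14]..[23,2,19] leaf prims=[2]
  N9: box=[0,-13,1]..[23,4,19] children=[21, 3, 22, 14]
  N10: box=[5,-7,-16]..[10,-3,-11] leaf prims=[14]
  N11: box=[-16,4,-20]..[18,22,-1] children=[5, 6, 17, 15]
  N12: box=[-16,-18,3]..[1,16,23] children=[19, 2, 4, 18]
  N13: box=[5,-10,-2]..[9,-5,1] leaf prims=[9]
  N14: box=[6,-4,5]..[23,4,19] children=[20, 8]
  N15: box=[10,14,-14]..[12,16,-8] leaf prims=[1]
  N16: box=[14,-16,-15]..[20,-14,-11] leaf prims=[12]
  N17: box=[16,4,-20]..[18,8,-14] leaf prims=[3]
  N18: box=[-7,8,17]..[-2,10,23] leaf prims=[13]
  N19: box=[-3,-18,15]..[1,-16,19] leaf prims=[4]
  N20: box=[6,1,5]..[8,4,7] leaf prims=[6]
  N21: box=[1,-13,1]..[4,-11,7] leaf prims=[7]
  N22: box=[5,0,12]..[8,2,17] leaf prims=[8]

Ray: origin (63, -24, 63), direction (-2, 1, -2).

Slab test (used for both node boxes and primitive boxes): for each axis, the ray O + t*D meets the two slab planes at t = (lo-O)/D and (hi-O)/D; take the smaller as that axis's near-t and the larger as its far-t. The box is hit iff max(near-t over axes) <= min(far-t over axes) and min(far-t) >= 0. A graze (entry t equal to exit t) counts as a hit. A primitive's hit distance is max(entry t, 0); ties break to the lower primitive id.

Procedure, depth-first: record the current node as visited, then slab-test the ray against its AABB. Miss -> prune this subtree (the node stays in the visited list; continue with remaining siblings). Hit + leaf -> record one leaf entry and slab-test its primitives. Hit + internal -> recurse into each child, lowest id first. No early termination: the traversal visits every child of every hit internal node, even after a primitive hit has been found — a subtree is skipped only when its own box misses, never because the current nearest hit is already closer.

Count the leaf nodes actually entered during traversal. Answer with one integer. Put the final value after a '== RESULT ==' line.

Walk:
N0 x:[20,79/2] y:[6,46] z:[20,83/2] -> hit [20,79/2], descend [7, 9, 11, 12]
  N7 x:[43/2,29] y:[8,23] z:[31,79/2] -> miss, prune
  N9 x:[20,63/2] y:[11,28] z:[22,31] -> hit [22,28], descend [3, 14, 21, 22]
    N3 x:[30,63/2] y:[20,25] z:[51/2,57/2] -> miss, prune
    N14 x:[20,57/2] y:[20,28] z:[22,29] -> hit [22,28], descend [8, 20]
      N8 x:[20,45/2] y:[20,26] z:[22,49/2] -> hit [22,45/2] leaf, test {P2@t=22}
      N20 x:[55/2,57/2] y:[25,28] z:[28,29] -> hit [28,28] leaf, test {P6@t=28}
    N21 x:[59/2,31] y:[11,13] z:[28,31] -> miss, prune
    N22 x:[55/2,29] y:[24,26] z:[23,51/2] -> miss, prune
  N11 x:[45/2,79/2] y:[28,46] z:[32,83/2] -> hit [32,79/2], descend [5, 6, 15, 17]
    N5 x:[39,79/2] y:[41,46] z:[67/2,35] -> miss, prune
    N6 x:[65/2,67/2] y:[34,39] z:[32,67/2] -> miss, prune
    N15 x:[51/2,53/2] y:[38,40] z:[71/2,77/2] -> miss, prune
    N17 x:[45/2,47/2] y:[28,32] z:[77/2,83/2] -> miss, prune
  N12 x:[31,79/2] y:[6,40] z:[20,30] -> miss, prune

15 AABB tests over nodes [0, 7, 9, 3, 14, 8, 20, 21, 22, 11, 5, 6, 15, 17, 12]; 2 leaves entered; closest P2.

== RESULT ==
2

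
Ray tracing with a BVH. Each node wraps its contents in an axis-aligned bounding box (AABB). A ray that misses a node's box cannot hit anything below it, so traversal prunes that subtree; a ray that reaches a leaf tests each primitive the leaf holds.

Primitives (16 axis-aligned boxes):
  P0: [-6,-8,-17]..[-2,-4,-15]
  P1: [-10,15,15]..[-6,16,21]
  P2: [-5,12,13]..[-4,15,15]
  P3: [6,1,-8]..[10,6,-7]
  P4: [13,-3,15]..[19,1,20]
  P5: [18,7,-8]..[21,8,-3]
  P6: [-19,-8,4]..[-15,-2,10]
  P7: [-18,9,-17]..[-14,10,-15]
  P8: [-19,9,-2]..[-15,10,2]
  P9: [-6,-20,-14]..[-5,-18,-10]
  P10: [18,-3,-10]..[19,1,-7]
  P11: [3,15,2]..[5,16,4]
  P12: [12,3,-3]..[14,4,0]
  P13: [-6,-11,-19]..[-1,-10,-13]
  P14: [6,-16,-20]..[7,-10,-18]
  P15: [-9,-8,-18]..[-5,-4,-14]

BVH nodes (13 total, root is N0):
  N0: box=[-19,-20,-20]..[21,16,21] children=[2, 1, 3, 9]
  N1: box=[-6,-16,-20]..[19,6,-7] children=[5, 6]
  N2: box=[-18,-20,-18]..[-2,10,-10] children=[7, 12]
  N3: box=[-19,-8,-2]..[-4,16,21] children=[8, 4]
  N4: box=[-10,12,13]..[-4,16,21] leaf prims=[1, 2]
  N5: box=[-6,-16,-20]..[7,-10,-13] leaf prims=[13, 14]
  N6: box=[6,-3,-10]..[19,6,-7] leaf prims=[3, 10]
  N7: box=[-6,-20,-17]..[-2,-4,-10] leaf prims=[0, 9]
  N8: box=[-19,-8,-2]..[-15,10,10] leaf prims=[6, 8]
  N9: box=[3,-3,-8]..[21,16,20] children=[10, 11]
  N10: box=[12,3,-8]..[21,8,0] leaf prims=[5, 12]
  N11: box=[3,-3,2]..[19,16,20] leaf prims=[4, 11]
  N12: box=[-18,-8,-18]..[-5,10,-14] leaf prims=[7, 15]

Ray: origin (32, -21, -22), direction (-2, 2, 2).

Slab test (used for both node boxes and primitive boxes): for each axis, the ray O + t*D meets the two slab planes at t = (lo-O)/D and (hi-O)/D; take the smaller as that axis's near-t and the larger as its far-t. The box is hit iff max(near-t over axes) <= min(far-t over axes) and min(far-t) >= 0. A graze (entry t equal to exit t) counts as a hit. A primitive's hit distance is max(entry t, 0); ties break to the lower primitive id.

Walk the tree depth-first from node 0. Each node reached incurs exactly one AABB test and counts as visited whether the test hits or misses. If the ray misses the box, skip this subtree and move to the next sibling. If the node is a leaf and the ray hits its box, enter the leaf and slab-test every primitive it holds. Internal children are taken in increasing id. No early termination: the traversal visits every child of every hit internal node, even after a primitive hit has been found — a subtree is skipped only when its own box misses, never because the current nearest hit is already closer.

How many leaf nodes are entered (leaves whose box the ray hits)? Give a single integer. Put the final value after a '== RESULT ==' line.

Walk:
N0 x:[11/2,51/2] y:[1/2,37/2] z:[1,43/2] -> hit [11/2,37/2], descend [1, 2, 3, 9]
  N1 x:[13/2,19] y:[5/2,27/2] z:[1,15/2] -> hit [13/2,15/2], descend [5, 6]
    N5 x:[25/2,19] y:[5/2,11/2] z:[1,9/2] -> miss, prune
    N6 x:[13/2,13] y:[9,27/2] z:[6,15/2] -> miss, prune
  N2 x:[17,25] y:[1/2,31/2] z:[2,6] -> miss, prune
  N3 x:[18,51/2] y:[13/2,37/2] z:[10,43/2] -> hit [18,37/2], descend [4, 8]
    N4 x:[18,21] y:[33/2,37/2] z:[35/2,43/2] -> hit [18,37/2] leaf, test {P1(miss), P2@t=18}
    N8 x:[47/2,51/2] y:[13/2,31/2] z:[10,16] -> miss, prune
  N9 x:[11/2,29/2] y:[9,37/2] z:[7,21] -> hit [9,29/2], descend [10, 11]
    N10 x:[11/2,10] y:[12,29/2] z:[7,11] -> miss, prune
    N11 x:[13/2,29/2] y:[9,37/2] z:[12,21] -> hit [12,29/2] leaf, test {P4(miss), P11(miss)}

Visited [0, 1, 5, 6, 2, 3, 4, 8, 9, 10, 11]. Tests: 11 box, 2 leaf. Nearest: P2.

== RESULT ==
2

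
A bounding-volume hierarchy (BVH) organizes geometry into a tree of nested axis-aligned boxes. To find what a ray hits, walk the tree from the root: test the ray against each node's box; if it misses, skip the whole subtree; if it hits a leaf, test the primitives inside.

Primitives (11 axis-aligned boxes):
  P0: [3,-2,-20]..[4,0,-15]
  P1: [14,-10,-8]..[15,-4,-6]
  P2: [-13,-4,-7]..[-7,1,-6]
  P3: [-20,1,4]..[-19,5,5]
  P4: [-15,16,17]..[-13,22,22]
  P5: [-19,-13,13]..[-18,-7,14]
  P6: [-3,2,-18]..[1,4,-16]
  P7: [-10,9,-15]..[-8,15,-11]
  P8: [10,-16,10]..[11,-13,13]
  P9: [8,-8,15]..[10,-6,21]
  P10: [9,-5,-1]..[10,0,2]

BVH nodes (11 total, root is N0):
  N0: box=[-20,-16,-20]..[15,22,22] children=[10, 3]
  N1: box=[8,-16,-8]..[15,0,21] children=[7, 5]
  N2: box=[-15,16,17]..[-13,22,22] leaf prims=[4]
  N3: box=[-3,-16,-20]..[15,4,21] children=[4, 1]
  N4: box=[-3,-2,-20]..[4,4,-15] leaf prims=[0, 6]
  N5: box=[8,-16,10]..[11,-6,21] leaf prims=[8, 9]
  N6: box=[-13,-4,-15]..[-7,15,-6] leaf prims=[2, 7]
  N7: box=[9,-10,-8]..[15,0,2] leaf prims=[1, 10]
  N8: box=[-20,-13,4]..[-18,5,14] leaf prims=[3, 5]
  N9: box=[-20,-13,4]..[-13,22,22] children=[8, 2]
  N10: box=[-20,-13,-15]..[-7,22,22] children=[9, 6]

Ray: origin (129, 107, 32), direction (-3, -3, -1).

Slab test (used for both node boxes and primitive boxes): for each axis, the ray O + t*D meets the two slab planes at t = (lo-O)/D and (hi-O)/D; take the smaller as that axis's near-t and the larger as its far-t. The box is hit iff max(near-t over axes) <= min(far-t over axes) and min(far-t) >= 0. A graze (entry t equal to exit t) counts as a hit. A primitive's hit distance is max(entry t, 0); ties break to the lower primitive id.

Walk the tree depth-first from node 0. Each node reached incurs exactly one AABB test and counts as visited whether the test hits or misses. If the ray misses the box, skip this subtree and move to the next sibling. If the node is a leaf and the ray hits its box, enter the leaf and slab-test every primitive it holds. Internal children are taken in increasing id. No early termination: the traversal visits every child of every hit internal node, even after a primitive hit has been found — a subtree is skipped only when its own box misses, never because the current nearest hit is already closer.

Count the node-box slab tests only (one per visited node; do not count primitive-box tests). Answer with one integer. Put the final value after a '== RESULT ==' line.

Traverse from the root:
N0 x:[38,149/3] y:[85/3,41] z:[10,52] -> hit [38,41], descend [3, 10]
  N3 x:[38,44] y:[103/3,41] z:[11,52] -> hit [38,41], descend [1, 4]
    N1 x:[38,121/3] y:[107/3,41] z:[11,40] -> hit [38,40], descend [5, 7]
      N5 x:[118/3,121/3] y:[113/3,41] z:[11,22] -> miss, prune
      N7 x:[38,40] y:[107/3,39] z:[30,40] -> hit [38,39] leaf, test {P1@t=38, P10(miss)}
    N4 x:[125/3,44] y:[103/3,109/3] z:[47,52] -> miss, prune
  N10 x:[136/3,149/3] y:[85/3,40] z:[10,47] -> miss, prune

7 AABB tests over nodes [0, 3, 1, 5, 7, 4, 10]; 1 leaf entered; closest P1.

== RESULT ==
7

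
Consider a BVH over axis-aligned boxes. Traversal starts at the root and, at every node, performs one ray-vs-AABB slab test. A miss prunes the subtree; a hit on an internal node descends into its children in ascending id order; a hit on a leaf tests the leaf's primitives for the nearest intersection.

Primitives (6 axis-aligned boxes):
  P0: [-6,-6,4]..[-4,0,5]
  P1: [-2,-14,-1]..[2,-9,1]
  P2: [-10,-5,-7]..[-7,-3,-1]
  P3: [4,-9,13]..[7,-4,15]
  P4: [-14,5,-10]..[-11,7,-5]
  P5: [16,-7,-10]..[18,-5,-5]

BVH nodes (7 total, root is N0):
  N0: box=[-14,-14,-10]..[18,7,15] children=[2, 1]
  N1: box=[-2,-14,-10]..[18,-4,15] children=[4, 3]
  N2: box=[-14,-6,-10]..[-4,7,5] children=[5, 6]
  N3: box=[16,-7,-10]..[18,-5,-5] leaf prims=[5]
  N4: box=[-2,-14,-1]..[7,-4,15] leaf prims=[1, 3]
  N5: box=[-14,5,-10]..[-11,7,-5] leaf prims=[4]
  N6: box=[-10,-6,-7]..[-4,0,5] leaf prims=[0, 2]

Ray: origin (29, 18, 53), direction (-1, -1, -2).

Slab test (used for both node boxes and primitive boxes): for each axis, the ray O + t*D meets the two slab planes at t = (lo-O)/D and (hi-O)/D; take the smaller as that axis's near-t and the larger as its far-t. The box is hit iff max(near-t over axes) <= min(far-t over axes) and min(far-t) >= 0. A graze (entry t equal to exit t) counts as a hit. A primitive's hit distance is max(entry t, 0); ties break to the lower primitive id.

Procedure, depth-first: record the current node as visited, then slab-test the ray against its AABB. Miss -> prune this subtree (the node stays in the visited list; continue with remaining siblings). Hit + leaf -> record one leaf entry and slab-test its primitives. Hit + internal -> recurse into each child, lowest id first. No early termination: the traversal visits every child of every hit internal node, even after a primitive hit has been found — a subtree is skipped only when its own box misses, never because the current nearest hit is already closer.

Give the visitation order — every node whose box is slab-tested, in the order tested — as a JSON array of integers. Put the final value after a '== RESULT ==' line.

Traverse from the root:
N0 x:[11,43] y:[11,32] z:[19,63/2] -> hit [19,63/2], descend [1, 2]
  N1 x:[11,31] y:[22,32] z:[19,63/2] -> hit [22,31], descend [3, 4]
    N3 x:[11,13] y:[23,25] z:[29,63/2] -> miss, prune
    N4 x:[22,31] y:[22,32] z:[19,27] -> hit [22,27] leaf, test {P1@t=27, P3(miss)}
  N2 x:[33,43] y:[11,24] z:[24,63/2] -> miss, prune

order=[0, 1, 3, 4, 2]  |boxes|=5  |leaves|=1  hit=P1

== RESULT ==
[0, 1, 3, 4, 2]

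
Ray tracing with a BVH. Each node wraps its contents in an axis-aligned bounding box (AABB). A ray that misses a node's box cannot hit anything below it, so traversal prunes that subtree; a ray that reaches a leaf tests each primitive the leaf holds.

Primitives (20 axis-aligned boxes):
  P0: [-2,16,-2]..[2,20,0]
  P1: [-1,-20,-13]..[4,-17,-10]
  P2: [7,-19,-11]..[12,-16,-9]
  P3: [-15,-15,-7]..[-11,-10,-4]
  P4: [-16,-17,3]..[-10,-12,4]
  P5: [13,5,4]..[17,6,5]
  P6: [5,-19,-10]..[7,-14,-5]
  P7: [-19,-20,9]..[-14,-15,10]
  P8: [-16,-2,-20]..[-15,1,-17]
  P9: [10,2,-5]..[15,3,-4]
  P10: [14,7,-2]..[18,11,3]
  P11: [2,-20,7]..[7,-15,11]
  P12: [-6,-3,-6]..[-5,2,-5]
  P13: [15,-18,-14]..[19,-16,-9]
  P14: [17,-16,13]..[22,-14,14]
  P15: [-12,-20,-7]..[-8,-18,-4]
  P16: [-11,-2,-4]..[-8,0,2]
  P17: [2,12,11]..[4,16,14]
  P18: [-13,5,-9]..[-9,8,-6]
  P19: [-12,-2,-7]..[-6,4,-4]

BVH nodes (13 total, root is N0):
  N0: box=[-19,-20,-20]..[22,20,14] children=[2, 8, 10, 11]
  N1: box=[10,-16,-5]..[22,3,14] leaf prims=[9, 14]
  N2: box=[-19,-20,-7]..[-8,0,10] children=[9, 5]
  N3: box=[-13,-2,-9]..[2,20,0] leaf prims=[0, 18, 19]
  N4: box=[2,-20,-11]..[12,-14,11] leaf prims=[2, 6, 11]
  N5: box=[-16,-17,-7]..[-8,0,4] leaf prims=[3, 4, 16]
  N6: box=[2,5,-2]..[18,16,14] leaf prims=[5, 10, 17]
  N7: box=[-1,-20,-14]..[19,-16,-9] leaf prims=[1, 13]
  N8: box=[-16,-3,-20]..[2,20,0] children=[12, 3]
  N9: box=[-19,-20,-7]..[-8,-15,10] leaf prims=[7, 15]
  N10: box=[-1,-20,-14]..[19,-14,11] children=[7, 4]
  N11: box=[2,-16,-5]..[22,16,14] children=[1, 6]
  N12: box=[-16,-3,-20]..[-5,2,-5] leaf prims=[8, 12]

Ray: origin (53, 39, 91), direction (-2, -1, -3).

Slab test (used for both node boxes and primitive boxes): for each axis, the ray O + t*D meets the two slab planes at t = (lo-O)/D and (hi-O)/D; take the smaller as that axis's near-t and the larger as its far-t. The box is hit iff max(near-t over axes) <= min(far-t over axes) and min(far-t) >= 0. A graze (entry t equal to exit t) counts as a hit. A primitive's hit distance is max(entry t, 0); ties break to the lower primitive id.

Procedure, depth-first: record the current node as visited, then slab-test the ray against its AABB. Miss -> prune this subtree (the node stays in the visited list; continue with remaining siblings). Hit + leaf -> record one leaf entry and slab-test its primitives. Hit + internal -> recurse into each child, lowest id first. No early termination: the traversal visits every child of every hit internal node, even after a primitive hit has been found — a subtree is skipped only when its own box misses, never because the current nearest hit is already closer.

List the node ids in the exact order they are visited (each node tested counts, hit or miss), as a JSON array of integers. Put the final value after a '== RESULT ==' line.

Walk:
N0 x:[31/2,36] y:[19,59] z:[77/3,37] -> hit [77/3,36], descend [2, 8, 10, 11]
  N2 x:[61/2,36] y:[39,59] z:[27,98/3] -> miss, prune
  N8 x:[51/2,69/2] y:[19,42] z:[91/3,37] -> hit [91/3,69/2], descend [3, 12]
    N3 x:[51/2,33] y:[19,41] z:[91/3,100/3] -> hit [91/3,33] leaf, test {P0(miss), P18@t=97/3, P19(miss)}
    N12 x:[29,69/2] y:[37,42] z:[32,37] -> miss, prune
  N10 x:[17,27] y:[53,59] z:[80/3,35] -> miss, prune
  N11 x:[31/2,51/2] y:[23,55] z:[77/3,32] -> miss, prune

Visited [0, 2, 8, 3, 12, 10, 11]. Tests: 7 box, 1 leaf. Nearest: P18.

== RESULT ==
[0, 2, 8, 3, 12, 10, 11]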